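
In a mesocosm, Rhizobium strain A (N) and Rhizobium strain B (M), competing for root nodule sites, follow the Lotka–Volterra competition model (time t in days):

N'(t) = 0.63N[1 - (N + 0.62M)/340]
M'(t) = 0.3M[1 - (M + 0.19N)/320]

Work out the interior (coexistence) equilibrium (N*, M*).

Setting both brackets to zero gives the nullclines N + 0.62M = 340 and 0.19N + M = 320.
Substituting M = 320 - 0.19N into the first: N(1 - 0.62·0.19) = 340 - 0.62·320.
So N* = 142/0.882 = 161, and then M* = 320 - 0.19·161 = 290.

N* ≈ 161, M* ≈ 290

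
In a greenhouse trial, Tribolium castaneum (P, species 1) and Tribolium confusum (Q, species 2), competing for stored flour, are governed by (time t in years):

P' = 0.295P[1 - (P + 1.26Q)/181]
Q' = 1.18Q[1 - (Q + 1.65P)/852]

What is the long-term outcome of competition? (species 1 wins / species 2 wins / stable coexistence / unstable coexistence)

species 2 excludes species 1

Compare the nullcline intercepts: K1/α12 = 181/1.26 = 144 < K2 = 852; K2/α21 = 852/1.65 = 516 > K1 = 181.
Since the inequalities point opposite ways, species 2 can invade but species 1 cannot.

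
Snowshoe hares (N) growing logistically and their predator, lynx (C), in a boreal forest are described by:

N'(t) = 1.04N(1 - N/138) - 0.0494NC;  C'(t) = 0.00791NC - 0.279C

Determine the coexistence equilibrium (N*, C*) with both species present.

N* ≈ 35.3, C* ≈ 15.7

From dC/dt = 0 with C > 0: 0.00791N* = 0.279, so N* = 35.3.
Substitute into dN/dt = 0: 1.04(1 - 35.3/138) = 0.0494C*.
The bracket is 0.744, giving C* = 0.774/0.0494 = 15.7.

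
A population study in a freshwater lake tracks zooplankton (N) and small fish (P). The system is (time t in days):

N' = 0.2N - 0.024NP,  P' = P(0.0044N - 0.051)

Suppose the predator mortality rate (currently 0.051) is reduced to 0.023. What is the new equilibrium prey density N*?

N* ≈ 5.23

At the interior fixed point, setting dP/dt = 0 with P > 0 fixes N* = (predator death rate)/(NP coefficient) — independent of the other coefficients.
With the change, N* = 0.023/0.0044 = 5.23; it falls from 11.6.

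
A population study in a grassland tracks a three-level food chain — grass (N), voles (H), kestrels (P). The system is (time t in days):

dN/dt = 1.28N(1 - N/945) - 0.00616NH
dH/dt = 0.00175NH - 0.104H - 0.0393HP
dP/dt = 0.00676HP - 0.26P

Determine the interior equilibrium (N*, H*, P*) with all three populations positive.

N* ≈ 770, H* ≈ 38.5, P* ≈ 31.6

From dP/dt = 0: 0.00676H* = 0.26, so H* = 38.5.
From dN/dt = 0: 1.28(1 - N*/945) = 0.00616·38.5, giving N* = 945·(1 - 0.185) = 770.
From dH/dt = 0: 0.00175·770 - 0.104 = 0.0393P*, so P* = 1.24/0.0393 = 31.6.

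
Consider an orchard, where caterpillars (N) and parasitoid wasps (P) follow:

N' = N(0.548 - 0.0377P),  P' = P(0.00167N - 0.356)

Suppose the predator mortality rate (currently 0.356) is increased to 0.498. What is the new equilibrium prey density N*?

N* ≈ 298

At the interior fixed point, setting dP/dt = 0 with P > 0 fixes N* = (predator death rate)/(NP coefficient) — independent of the other coefficients.
With the change, N* = 0.498/0.00167 = 298; it rises from 213.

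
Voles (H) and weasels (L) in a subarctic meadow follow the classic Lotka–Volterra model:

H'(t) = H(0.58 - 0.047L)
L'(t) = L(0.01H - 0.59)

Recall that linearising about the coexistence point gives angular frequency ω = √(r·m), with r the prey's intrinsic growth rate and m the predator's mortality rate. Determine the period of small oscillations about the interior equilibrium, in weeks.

T ≈ 10.7 weeks

Here r = 0.58 and m = 0.59, so r·m = 0.342.
ω = √0.342 = 0.585 per week, hence T = 2π/ω ≈ 10.7 weeks.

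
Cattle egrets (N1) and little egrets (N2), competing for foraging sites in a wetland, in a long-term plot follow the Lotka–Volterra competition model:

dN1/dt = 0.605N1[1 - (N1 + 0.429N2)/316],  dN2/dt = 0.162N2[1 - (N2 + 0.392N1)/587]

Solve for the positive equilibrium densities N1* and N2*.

N1* ≈ 77.2, N2* ≈ 557

Setting both brackets to zero gives the nullclines N1 + 0.429N2 = 316 and 0.392N1 + N2 = 587.
Substituting N2 = 587 - 0.392N1 into the first: N1(1 - 0.429·0.392) = 316 - 0.429·587.
So N1* = 64.2/0.832 = 77.2, and then N2* = 587 - 0.392·77.2 = 557.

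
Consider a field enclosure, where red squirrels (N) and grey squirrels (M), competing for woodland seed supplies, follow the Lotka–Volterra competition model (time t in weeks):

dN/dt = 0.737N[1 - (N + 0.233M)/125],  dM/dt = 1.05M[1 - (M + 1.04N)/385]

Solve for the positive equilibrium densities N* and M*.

N* ≈ 46.6, M* ≈ 337

Setting both brackets to zero gives the nullclines N + 0.233M = 125 and 1.04N + M = 385.
Substituting M = 385 - 1.04N into the first: N(1 - 0.233·1.04) = 125 - 0.233·385.
So N* = 35.3/0.758 = 46.6, and then M* = 385 - 1.04·46.6 = 337.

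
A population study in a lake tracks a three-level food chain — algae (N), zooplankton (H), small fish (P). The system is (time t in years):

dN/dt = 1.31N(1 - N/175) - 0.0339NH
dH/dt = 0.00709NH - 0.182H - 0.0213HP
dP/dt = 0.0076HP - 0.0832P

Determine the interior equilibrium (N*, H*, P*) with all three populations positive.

N* ≈ 125, H* ≈ 10.9, P* ≈ 33.2

From dP/dt = 0: 0.0076H* = 0.0832, so H* = 10.9.
From dN/dt = 0: 1.31(1 - N*/175) = 0.0339·10.9, giving N* = 175·(1 - 0.283) = 125.
From dH/dt = 0: 0.00709·125 - 0.182 = 0.0213P*, so P* = 0.707/0.0213 = 33.2.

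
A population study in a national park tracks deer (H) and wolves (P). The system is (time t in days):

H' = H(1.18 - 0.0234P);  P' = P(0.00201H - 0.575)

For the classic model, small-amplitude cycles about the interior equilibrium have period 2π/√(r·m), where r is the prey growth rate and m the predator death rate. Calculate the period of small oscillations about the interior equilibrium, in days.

T ≈ 7.63 days

Here r = 1.18 and m = 0.575, so r·m = 0.678.
ω = √0.678 = 0.824 per day, hence T = 2π/ω ≈ 7.63 days.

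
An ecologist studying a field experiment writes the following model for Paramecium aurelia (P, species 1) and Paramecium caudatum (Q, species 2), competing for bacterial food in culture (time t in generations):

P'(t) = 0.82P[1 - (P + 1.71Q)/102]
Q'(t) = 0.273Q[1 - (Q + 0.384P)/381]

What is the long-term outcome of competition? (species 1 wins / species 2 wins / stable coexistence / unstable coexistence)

species 2 excludes species 1

Compare the nullcline intercepts: K1/α12 = 102/1.71 = 59.6 < K2 = 381; K2/α21 = 381/0.384 = 992 > K1 = 102.
Since the inequalities point opposite ways, species 2 can invade but species 1 cannot.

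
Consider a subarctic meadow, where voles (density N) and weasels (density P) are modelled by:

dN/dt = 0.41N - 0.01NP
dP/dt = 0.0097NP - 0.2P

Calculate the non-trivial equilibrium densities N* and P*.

N* ≈ 20.6, P* ≈ 41

Set dP/dt = 0 with P > 0: 0.0097N - 0.2 = 0, so N* = 0.2/0.0097 = 20.6.
Set dN/dt = 0 with N > 0: 0.41 - 0.01P = 0, so P* = 0.41/0.01 = 41.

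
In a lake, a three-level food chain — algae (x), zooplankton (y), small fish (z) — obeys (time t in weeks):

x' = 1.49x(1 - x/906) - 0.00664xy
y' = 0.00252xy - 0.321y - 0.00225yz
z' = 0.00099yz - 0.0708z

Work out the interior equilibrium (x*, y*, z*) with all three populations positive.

From dz/dt = 0: 0.00099y* = 0.0708, so y* = 71.5.
From dx/dt = 0: 1.49(1 - x*/906) = 0.00664·71.5, giving x* = 906·(1 - 0.319) = 617.
From dy/dt = 0: 0.00252·617 - 0.321 = 0.00225z*, so z* = 1.23/0.00225 = 549.

x* ≈ 617, y* ≈ 71.5, z* ≈ 549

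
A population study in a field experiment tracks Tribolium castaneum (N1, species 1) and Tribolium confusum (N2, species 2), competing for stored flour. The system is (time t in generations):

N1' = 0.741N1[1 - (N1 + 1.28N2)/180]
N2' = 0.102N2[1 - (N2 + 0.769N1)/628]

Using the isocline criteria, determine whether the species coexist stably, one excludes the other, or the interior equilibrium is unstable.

Compare the nullcline intercepts: K1/α12 = 180/1.28 = 141 < K2 = 628; K2/α21 = 628/0.769 = 817 > K1 = 180.
Since the inequalities point opposite ways, species 2 can invade but species 1 cannot.

species 2 excludes species 1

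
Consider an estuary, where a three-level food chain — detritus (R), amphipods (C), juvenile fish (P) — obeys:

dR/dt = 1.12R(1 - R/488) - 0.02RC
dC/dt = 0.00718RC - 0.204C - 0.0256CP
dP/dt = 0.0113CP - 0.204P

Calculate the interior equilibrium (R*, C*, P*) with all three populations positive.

From dP/dt = 0: 0.0113C* = 0.204, so C* = 18.1.
From dR/dt = 0: 1.12(1 - R*/488) = 0.02·18.1, giving R* = 488·(1 - 0.322) = 331.
From dC/dt = 0: 0.00718·331 - 0.204 = 0.0256P*, so P* = 2.17/0.0256 = 84.8.

R* ≈ 331, C* ≈ 18.1, P* ≈ 84.8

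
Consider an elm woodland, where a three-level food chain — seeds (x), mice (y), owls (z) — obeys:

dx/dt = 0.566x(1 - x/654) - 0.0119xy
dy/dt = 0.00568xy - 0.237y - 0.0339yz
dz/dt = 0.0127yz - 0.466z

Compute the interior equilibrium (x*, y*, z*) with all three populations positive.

From dz/dt = 0: 0.0127y* = 0.466, so y* = 36.7.
From dx/dt = 0: 0.566(1 - x*/654) = 0.0119·36.7, giving x* = 654·(1 - 0.771) = 149.
From dy/dt = 0: 0.00568·149 - 0.237 = 0.0339z*, so z* = 0.612/0.0339 = 18.1.

x* ≈ 149, y* ≈ 36.7, z* ≈ 18.1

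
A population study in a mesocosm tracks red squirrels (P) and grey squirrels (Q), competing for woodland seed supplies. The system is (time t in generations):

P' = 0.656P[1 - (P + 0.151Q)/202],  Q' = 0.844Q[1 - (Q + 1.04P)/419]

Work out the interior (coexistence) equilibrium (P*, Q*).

Setting both brackets to zero gives the nullclines P + 0.151Q = 202 and 1.04P + Q = 419.
Substituting Q = 419 - 1.04P into the first: P(1 - 0.151·1.04) = 202 - 0.151·419.
So P* = 139/0.843 = 165, and then Q* = 419 - 1.04·165 = 248.

P* ≈ 165, Q* ≈ 248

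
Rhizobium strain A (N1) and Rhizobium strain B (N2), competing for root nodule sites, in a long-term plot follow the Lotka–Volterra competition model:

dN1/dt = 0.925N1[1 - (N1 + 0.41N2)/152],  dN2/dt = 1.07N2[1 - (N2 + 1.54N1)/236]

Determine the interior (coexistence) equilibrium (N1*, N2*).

Setting both brackets to zero gives the nullclines N1 + 0.41N2 = 152 and 1.54N1 + N2 = 236.
Substituting N2 = 236 - 1.54N1 into the first: N1(1 - 0.41·1.54) = 152 - 0.41·236.
So N1* = 55.2/0.369 = 150, and then N2* = 236 - 1.54·150 = 5.21.

N1* ≈ 150, N2* ≈ 5.21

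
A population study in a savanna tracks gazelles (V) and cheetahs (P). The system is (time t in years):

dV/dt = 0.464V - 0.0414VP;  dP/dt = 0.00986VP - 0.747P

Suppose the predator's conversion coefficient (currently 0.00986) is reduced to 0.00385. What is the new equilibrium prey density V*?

V* ≈ 194

At the interior fixed point, setting dP/dt = 0 with P > 0 fixes V* = (predator death rate)/(VP coefficient) — independent of the other coefficients.
With the change, V* = 0.747/0.00385 = 194; it rises from 75.8.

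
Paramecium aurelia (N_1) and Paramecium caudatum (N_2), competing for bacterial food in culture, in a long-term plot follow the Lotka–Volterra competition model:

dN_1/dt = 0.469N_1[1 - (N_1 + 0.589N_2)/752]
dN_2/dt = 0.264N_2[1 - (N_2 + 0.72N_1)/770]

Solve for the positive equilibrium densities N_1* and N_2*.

Setting both brackets to zero gives the nullclines N_1 + 0.589N_2 = 752 and 0.72N_1 + N_2 = 770.
Substituting N_2 = 770 - 0.72N_1 into the first: N_1(1 - 0.589·0.72) = 752 - 0.589·770.
So N_1* = 298/0.576 = 518, and then N_2* = 770 - 0.72·518 = 397.

N_1* ≈ 518, N_2* ≈ 397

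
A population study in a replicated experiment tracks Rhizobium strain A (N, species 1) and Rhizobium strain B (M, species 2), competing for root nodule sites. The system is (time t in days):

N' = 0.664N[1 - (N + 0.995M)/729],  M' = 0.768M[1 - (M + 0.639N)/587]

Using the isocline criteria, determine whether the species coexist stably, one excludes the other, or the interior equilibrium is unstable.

stable coexistence

Compare the nullcline intercepts: K1/α12 = 729/0.995 = 733 > K2 = 587; K2/α21 = 587/0.639 = 919 > K1 = 729.
Since both inequalities hold, each species can invade when rare, so the interior equilibrium is stable.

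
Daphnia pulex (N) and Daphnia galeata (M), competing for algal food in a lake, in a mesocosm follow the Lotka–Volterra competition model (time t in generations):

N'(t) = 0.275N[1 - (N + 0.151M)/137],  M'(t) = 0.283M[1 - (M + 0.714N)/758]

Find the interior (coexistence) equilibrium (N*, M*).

N* ≈ 25.3, M* ≈ 740

Setting both brackets to zero gives the nullclines N + 0.151M = 137 and 0.714N + M = 758.
Substituting M = 758 - 0.714N into the first: N(1 - 0.151·0.714) = 137 - 0.151·758.
So N* = 22.5/0.892 = 25.3, and then M* = 758 - 0.714·25.3 = 740.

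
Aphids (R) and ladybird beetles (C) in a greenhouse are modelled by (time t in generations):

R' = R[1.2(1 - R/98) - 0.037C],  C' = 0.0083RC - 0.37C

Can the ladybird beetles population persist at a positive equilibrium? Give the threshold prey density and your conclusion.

Threshold R = 44.6; K > 44.6, so yes, the predator persists.

The predator equation gives dC/dt > 0 only when R > 0.37/0.0083 = 44.6.
Without the predator, R → K = 98. Since 98 > 44.6, the predator can invade and persist.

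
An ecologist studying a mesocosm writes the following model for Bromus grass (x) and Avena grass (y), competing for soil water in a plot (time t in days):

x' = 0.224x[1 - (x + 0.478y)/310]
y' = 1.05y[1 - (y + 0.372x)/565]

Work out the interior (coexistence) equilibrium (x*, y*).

Setting both brackets to zero gives the nullclines x + 0.478y = 310 and 0.372x + y = 565.
Substituting y = 565 - 0.372x into the first: x(1 - 0.478·0.372) = 310 - 0.478·565.
So x* = 39.9/0.822 = 48.6, and then y* = 565 - 0.372·48.6 = 547.

x* ≈ 48.6, y* ≈ 547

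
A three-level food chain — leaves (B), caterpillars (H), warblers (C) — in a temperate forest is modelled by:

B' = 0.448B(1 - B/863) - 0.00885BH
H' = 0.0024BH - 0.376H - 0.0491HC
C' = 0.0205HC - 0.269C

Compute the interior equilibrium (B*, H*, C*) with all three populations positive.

B* ≈ 639, H* ≈ 13.1, C* ≈ 23.6

From dC/dt = 0: 0.0205H* = 0.269, so H* = 13.1.
From dB/dt = 0: 0.448(1 - B*/863) = 0.00885·13.1, giving B* = 863·(1 - 0.259) = 639.
From dH/dt = 0: 0.0024·639 - 0.376 = 0.0491C*, so C* = 1.16/0.0491 = 23.6.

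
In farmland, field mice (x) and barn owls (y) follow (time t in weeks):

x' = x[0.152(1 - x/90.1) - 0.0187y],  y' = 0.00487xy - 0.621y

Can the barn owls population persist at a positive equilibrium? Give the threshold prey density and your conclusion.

The predator equation gives dy/dt > 0 only when x > 0.621/0.00487 = 128.
Without the predator, x → K = 90.1. Since 90.1 < 128, the predator cannot invade.

Threshold x = 128; K < 128, so no, the predator goes extinct.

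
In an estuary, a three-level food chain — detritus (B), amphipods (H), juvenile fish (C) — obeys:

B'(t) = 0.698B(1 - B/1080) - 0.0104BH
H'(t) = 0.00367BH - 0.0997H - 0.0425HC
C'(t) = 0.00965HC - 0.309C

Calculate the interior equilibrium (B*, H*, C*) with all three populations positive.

B* ≈ 565, H* ≈ 32, C* ≈ 46.4

From dC/dt = 0: 0.00965H* = 0.309, so H* = 32.
From dB/dt = 0: 0.698(1 - B*/1080) = 0.0104·32, giving B* = 1080·(1 - 0.477) = 565.
From dH/dt = 0: 0.00367·565 - 0.0997 = 0.0425C*, so C* = 1.97/0.0425 = 46.4.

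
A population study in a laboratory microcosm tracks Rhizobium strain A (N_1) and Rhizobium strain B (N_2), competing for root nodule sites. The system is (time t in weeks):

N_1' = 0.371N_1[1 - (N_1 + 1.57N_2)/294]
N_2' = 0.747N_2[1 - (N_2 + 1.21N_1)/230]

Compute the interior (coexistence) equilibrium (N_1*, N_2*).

Setting both brackets to zero gives the nullclines N_1 + 1.57N_2 = 294 and 1.21N_1 + N_2 = 230.
Substituting N_2 = 230 - 1.21N_1 into the first: N_1(1 - 1.57·1.21) = 294 - 1.57·230.
So N_1* = -67.1/-0.9 = 74.6, and then N_2* = 230 - 1.21·74.6 = 140.

N_1* ≈ 74.6, N_2* ≈ 140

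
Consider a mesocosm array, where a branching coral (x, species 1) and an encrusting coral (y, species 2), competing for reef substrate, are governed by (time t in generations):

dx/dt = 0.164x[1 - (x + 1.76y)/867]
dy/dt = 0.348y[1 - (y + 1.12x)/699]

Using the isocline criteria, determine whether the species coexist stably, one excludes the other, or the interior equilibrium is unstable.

Compare the nullcline intercepts: K1/α12 = 867/1.76 = 493 < K2 = 699; K2/α21 = 699/1.12 = 624 < K1 = 867.
Since both are reversed, neither can invade when rare; the interior point is a saddle.

unstable coexistence (outcome depends on initial conditions)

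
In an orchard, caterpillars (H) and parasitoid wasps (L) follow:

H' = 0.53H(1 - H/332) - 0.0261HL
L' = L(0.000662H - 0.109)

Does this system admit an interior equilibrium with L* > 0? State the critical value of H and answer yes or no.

Threshold H = 165; K > 165, so yes, the predator persists.

The predator equation gives dL/dt > 0 only when H > 0.109/0.000662 = 165.
Without the predator, H → K = 332. Since 332 > 165, the predator can invade and persist.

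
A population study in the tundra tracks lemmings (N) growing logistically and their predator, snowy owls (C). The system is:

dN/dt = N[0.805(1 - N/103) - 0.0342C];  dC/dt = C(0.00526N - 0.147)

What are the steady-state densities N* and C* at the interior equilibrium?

N* ≈ 27.9, C* ≈ 17.2

From dC/dt = 0 with C > 0: 0.00526N* = 0.147, so N* = 27.9.
Substitute into dN/dt = 0: 0.805(1 - 27.9/103) = 0.0342C*.
The bracket is 0.729, giving C* = 0.587/0.0342 = 17.2.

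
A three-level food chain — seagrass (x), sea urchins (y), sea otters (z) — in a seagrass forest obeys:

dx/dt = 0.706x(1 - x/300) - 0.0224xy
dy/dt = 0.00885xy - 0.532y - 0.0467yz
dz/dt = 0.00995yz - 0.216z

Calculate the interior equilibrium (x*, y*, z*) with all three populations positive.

From dz/dt = 0: 0.00995y* = 0.216, so y* = 21.7.
From dx/dt = 0: 0.706(1 - x*/300) = 0.0224·21.7, giving x* = 300·(1 - 0.689) = 93.4.
From dy/dt = 0: 0.00885·93.4 - 0.532 = 0.0467z*, so z* = 0.294/0.0467 = 6.3.

x* ≈ 93.4, y* ≈ 21.7, z* ≈ 6.3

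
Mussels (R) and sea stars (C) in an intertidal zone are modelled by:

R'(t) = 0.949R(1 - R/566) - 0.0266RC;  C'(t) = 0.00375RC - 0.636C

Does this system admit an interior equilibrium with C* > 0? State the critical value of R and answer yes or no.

Threshold R = 170; K > 170, so yes, the predator persists.

The predator equation gives dC/dt > 0 only when R > 0.636/0.00375 = 170.
Without the predator, R → K = 566. Since 566 > 170, the predator can invade and persist.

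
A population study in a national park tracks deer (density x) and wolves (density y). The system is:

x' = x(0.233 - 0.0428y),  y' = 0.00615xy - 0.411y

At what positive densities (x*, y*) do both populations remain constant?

x* ≈ 66.8, y* ≈ 5.44

Set dy/dt = 0 with y > 0: 0.00615x - 0.411 = 0, so x* = 0.411/0.00615 = 66.8.
Set dx/dt = 0 with x > 0: 0.233 - 0.0428y = 0, so y* = 0.233/0.0428 = 5.44.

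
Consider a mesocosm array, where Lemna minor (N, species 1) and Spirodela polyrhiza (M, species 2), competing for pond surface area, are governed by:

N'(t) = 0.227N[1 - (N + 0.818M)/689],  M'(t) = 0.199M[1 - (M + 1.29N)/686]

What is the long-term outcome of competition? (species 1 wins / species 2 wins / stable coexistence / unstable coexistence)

species 1 excludes species 2

Compare the nullcline intercepts: K1/α12 = 689/0.818 = 842 > K2 = 686; K2/α21 = 686/1.29 = 532 < K1 = 689.
Since the inequalities point opposite ways, species 1 can invade but species 2 cannot.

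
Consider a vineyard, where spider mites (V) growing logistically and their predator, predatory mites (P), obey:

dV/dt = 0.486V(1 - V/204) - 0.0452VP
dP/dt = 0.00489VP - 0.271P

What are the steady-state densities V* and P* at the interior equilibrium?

From dP/dt = 0 with P > 0: 0.00489V* = 0.271, so V* = 55.4.
Substitute into dV/dt = 0: 0.486(1 - 55.4/204) = 0.0452P*.
The bracket is 0.728, giving P* = 0.354/0.0452 = 7.83.

V* ≈ 55.4, P* ≈ 7.83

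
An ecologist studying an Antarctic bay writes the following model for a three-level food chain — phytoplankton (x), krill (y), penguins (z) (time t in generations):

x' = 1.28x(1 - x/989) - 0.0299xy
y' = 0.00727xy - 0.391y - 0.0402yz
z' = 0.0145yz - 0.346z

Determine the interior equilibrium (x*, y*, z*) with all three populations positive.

From dz/dt = 0: 0.0145y* = 0.346, so y* = 23.9.
From dx/dt = 0: 1.28(1 - x*/989) = 0.0299·23.9, giving x* = 989·(1 - 0.557) = 438.
From dy/dt = 0: 0.00727·438 - 0.391 = 0.0402z*, so z* = 2.79/0.0402 = 69.4.

x* ≈ 438, y* ≈ 23.9, z* ≈ 69.4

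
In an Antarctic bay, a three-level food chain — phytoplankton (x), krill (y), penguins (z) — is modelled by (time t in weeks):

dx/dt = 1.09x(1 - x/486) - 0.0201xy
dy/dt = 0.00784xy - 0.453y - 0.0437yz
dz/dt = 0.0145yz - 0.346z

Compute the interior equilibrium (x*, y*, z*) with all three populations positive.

From dz/dt = 0: 0.0145y* = 0.346, so y* = 23.9.
From dx/dt = 0: 1.09(1 - x*/486) = 0.0201·23.9, giving x* = 486·(1 - 0.44) = 272.
From dy/dt = 0: 0.00784·272 - 0.453 = 0.0437z*, so z* = 1.68/0.0437 = 38.5.

x* ≈ 272, y* ≈ 23.9, z* ≈ 38.5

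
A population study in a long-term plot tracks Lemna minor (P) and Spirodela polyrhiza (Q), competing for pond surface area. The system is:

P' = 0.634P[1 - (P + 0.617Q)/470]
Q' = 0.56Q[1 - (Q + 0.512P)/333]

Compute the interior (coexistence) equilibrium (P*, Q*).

Setting both brackets to zero gives the nullclines P + 0.617Q = 470 and 0.512P + Q = 333.
Substituting Q = 333 - 0.512P into the first: P(1 - 0.617·0.512) = 470 - 0.617·333.
So P* = 265/0.684 = 387, and then Q* = 333 - 0.512·387 = 135.

P* ≈ 387, Q* ≈ 135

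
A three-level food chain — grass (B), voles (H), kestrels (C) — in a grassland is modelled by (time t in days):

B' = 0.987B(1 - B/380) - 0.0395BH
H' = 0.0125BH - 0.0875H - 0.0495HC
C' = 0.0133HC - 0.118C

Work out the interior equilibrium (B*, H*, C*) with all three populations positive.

B* ≈ 245, H* ≈ 8.87, C* ≈ 60.1

From dC/dt = 0: 0.0133H* = 0.118, so H* = 8.87.
From dB/dt = 0: 0.987(1 - B*/380) = 0.0395·8.87, giving B* = 380·(1 - 0.355) = 245.
From dH/dt = 0: 0.0125·245 - 0.0875 = 0.0495C*, so C* = 2.98/0.0495 = 60.1.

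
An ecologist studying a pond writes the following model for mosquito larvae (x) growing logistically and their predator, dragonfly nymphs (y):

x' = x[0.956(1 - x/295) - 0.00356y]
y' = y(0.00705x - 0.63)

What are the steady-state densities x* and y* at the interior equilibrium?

x* ≈ 89.4, y* ≈ 187

From dy/dt = 0 with y > 0: 0.00705x* = 0.63, so x* = 89.4.
Substitute into dx/dt = 0: 0.956(1 - 89.4/295) = 0.00356y*.
The bracket is 0.697, giving y* = 0.666/0.00356 = 187.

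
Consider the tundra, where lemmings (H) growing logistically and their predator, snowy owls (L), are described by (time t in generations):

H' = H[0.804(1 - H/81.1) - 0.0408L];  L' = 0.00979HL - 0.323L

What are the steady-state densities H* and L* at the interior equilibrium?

From dL/dt = 0 with L > 0: 0.00979H* = 0.323, so H* = 33.
Substitute into dH/dt = 0: 0.804(1 - 33/81.1) = 0.0408L*.
The bracket is 0.593, giving L* = 0.477/0.0408 = 11.7.

H* ≈ 33, L* ≈ 11.7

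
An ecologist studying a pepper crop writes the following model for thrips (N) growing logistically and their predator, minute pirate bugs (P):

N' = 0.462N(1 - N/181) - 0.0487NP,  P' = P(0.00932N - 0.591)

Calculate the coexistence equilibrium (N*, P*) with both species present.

From dP/dt = 0 with P > 0: 0.00932N* = 0.591, so N* = 63.4.
Substitute into dN/dt = 0: 0.462(1 - 63.4/181) = 0.0487P*.
The bracket is 0.65, giving P* = 0.3/0.0487 = 6.16.

N* ≈ 63.4, P* ≈ 6.16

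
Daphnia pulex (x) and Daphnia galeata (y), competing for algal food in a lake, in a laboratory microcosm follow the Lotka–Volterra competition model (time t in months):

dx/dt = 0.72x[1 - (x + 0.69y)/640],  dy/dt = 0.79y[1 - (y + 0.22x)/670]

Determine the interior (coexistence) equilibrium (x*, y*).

x* ≈ 210, y* ≈ 624

Setting both brackets to zero gives the nullclines x + 0.69y = 640 and 0.22x + y = 670.
Substituting y = 670 - 0.22x into the first: x(1 - 0.69·0.22) = 640 - 0.69·670.
So x* = 178/0.848 = 210, and then y* = 670 - 0.22·210 = 624.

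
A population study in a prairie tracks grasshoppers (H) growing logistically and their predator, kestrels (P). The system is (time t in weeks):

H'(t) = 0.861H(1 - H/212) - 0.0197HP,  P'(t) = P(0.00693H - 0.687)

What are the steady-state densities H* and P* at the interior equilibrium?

From dP/dt = 0 with P > 0: 0.00693H* = 0.687, so H* = 99.1.
Substitute into dH/dt = 0: 0.861(1 - 99.1/212) = 0.0197P*.
The bracket is 0.532, giving P* = 0.458/0.0197 = 23.3.

H* ≈ 99.1, P* ≈ 23.3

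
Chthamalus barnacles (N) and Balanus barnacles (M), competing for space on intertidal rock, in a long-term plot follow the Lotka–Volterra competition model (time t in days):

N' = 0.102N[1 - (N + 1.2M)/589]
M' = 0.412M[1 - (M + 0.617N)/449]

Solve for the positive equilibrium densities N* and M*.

Setting both brackets to zero gives the nullclines N + 1.2M = 589 and 0.617N + M = 449.
Substituting M = 449 - 0.617N into the first: N(1 - 1.2·0.617) = 589 - 1.2·449.
So N* = 50.2/0.26 = 193, and then M* = 449 - 0.617·193 = 330.

N* ≈ 193, M* ≈ 330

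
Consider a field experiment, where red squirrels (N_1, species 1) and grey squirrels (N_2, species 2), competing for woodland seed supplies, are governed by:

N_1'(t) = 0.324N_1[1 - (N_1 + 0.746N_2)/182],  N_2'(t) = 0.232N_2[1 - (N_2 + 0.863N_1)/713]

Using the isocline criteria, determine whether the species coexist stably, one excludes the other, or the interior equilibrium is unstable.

species 2 excludes species 1

Compare the nullcline intercepts: K1/α12 = 182/0.746 = 244 < K2 = 713; K2/α21 = 713/0.863 = 826 > K1 = 182.
Since the inequalities point opposite ways, species 2 can invade but species 1 cannot.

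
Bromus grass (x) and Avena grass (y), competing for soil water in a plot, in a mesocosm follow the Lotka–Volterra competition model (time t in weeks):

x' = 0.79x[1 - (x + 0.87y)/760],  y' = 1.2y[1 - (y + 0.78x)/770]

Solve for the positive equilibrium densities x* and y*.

x* ≈ 280, y* ≈ 551

Setting both brackets to zero gives the nullclines x + 0.87y = 760 and 0.78x + y = 770.
Substituting y = 770 - 0.78x into the first: x(1 - 0.87·0.78) = 760 - 0.87·770.
So x* = 90.1/0.321 = 280, and then y* = 770 - 0.78·280 = 551.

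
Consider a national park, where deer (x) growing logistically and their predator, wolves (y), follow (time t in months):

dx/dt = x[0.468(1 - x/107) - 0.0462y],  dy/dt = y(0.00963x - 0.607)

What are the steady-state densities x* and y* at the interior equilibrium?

x* ≈ 63, y* ≈ 4.16

From dy/dt = 0 with y > 0: 0.00963x* = 0.607, so x* = 63.
Substitute into dx/dt = 0: 0.468(1 - 63/107) = 0.0462y*.
The bracket is 0.411, giving y* = 0.192/0.0462 = 4.16.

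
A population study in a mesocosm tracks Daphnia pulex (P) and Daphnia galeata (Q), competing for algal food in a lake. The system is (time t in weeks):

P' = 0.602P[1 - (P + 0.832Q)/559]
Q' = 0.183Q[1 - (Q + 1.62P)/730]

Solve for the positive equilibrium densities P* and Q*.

P* ≈ 139, Q* ≈ 505

Setting both brackets to zero gives the nullclines P + 0.832Q = 559 and 1.62P + Q = 730.
Substituting Q = 730 - 1.62P into the first: P(1 - 0.832·1.62) = 559 - 0.832·730.
So P* = -48.4/-0.348 = 139, and then Q* = 730 - 1.62·139 = 505.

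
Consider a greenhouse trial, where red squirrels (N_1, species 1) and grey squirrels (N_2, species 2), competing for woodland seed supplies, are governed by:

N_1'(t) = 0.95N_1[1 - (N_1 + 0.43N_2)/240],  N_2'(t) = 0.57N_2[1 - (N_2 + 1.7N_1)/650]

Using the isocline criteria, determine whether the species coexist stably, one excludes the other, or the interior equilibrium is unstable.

species 2 excludes species 1

Compare the nullcline intercepts: K1/α12 = 240/0.43 = 558 < K2 = 650; K2/α21 = 650/1.7 = 382 > K1 = 240.
Since the inequalities point opposite ways, species 2 can invade but species 1 cannot.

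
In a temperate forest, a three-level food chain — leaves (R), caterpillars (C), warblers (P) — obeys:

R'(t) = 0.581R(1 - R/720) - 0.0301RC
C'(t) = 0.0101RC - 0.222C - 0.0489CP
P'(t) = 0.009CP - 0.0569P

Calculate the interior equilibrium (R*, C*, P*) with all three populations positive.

From dP/dt = 0: 0.009C* = 0.0569, so C* = 6.32.
From dR/dt = 0: 0.581(1 - R*/720) = 0.0301·6.32, giving R* = 720·(1 - 0.328) = 484.
From dC/dt = 0: 0.0101·484 - 0.222 = 0.0489P*, so P* = 4.67/0.0489 = 95.5.

R* ≈ 484, C* ≈ 6.32, P* ≈ 95.5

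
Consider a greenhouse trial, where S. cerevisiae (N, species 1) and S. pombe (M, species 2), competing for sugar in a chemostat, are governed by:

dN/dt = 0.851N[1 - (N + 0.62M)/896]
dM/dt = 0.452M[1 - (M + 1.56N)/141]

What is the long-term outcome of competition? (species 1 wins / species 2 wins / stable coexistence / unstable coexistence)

Compare the nullcline intercepts: K1/α12 = 896/0.62 = 1450 > K2 = 141; K2/α21 = 141/1.56 = 90.4 < K1 = 896.
Since the inequalities point opposite ways, species 1 can invade but species 2 cannot.

species 1 excludes species 2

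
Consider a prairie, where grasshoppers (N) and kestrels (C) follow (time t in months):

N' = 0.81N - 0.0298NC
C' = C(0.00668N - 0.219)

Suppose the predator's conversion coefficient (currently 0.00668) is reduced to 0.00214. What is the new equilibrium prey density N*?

At the interior fixed point, setting dC/dt = 0 with C > 0 fixes N* = (predator death rate)/(NC coefficient) — independent of the other coefficients.
With the change, N* = 0.219/0.00214 = 102; it rises from 32.8.

N* ≈ 102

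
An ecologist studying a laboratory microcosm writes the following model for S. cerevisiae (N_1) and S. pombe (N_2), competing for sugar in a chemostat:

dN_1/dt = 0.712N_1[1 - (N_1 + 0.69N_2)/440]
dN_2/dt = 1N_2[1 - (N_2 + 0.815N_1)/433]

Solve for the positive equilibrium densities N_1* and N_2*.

Setting both brackets to zero gives the nullclines N_1 + 0.69N_2 = 440 and 0.815N_1 + N_2 = 433.
Substituting N_2 = 433 - 0.815N_1 into the first: N_1(1 - 0.69·0.815) = 440 - 0.69·433.
So N_1* = 141/0.438 = 323, and then N_2* = 433 - 0.815·323 = 170.

N_1* ≈ 323, N_2* ≈ 170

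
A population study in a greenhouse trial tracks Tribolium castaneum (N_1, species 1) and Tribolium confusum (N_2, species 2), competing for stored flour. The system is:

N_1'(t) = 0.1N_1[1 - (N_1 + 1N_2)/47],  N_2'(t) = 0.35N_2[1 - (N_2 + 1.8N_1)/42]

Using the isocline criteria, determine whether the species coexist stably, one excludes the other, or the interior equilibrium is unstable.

Compare the nullcline intercepts: K1/α12 = 47/1 = 47 > K2 = 42; K2/α21 = 42/1.8 = 23.3 < K1 = 47.
Since the inequalities point opposite ways, species 1 can invade but species 2 cannot.

species 1 excludes species 2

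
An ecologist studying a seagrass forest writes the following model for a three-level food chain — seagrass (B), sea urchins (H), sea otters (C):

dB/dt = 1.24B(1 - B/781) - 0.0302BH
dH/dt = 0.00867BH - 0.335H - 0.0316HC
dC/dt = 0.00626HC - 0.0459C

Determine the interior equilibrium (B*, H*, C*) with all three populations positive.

From dC/dt = 0: 0.00626H* = 0.0459, so H* = 7.33.
From dB/dt = 0: 1.24(1 - B*/781) = 0.0302·7.33, giving B* = 781·(1 - 0.179) = 642.
From dH/dt = 0: 0.00867·642 - 0.335 = 0.0316C*, so C* = 5.23/0.0316 = 165.

B* ≈ 642, H* ≈ 7.33, C* ≈ 165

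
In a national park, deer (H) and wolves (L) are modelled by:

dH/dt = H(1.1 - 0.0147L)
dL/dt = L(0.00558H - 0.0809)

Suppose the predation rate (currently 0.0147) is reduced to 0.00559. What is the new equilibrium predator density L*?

L* ≈ 197

At the interior fixed point, setting dH/dt = 0 with H > 0 fixes L* = (prey growth rate)/(HL coefficient) — independent of the other coefficients.
With the change, L* = 1.1/0.00559 = 197; it rises from 74.8.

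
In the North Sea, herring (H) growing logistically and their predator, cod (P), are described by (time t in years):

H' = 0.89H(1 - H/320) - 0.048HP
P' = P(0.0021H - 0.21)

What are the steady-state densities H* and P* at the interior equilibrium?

From dP/dt = 0 with P > 0: 0.0021H* = 0.21, so H* = 100.
Substitute into dH/dt = 0: 0.89(1 - 100/320) = 0.048P*.
The bracket is 0.688, giving P* = 0.612/0.048 = 12.7.

H* ≈ 100, P* ≈ 12.7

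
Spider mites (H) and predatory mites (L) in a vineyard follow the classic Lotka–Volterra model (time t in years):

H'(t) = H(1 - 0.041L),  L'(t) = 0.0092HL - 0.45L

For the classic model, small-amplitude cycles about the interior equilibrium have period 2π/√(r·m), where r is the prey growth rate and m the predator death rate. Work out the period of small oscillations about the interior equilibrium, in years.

T ≈ 9.37 years

Here r = 1 and m = 0.45, so r·m = 0.45.
ω = √0.45 = 0.671 per year, hence T = 2π/ω ≈ 9.37 years.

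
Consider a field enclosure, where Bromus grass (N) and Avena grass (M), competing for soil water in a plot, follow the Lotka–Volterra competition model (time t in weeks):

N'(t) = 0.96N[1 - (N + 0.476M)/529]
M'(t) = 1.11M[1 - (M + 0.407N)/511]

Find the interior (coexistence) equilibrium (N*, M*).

Setting both brackets to zero gives the nullclines N + 0.476M = 529 and 0.407N + M = 511.
Substituting M = 511 - 0.407N into the first: N(1 - 0.476·0.407) = 529 - 0.476·511.
So N* = 286/0.806 = 354, and then M* = 511 - 0.407·354 = 367.

N* ≈ 354, M* ≈ 367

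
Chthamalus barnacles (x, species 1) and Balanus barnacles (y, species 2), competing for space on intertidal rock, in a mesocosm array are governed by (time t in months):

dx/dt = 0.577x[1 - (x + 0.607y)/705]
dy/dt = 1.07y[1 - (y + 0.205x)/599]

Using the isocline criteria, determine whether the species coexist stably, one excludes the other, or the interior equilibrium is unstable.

Compare the nullcline intercepts: K1/α12 = 705/0.607 = 1160 > K2 = 599; K2/α21 = 599/0.205 = 2920 > K1 = 705.
Since both inequalities hold, each species can invade when rare, so the interior equilibrium is stable.

stable coexistence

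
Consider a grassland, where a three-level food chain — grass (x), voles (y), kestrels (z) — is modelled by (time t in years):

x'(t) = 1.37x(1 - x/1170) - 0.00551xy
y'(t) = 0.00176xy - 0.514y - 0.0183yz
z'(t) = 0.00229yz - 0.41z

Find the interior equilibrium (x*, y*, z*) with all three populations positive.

From dz/dt = 0: 0.00229y* = 0.41, so y* = 179.
From dx/dt = 0: 1.37(1 - x*/1170) = 0.00551·179, giving x* = 1170·(1 - 0.72) = 328.
From dy/dt = 0: 0.00176·328 - 0.514 = 0.0183z*, so z* = 0.0624/0.0183 = 3.41.

x* ≈ 328, y* ≈ 179, z* ≈ 3.41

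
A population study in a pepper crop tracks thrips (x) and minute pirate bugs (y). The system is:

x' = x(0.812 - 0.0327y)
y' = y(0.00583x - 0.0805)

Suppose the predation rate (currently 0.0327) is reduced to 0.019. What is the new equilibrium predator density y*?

y* ≈ 42.7

At the interior fixed point, setting dx/dt = 0 with x > 0 fixes y* = (prey growth rate)/(xy coefficient) — independent of the other coefficients.
With the change, y* = 0.812/0.019 = 42.7; it rises from 24.8.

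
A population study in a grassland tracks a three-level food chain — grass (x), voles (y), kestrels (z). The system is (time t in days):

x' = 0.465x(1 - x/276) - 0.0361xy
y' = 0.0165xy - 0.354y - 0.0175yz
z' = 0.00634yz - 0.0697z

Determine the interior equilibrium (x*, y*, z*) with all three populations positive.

x* ≈ 40.4, y* ≈ 11, z* ≈ 17.9

From dz/dt = 0: 0.00634y* = 0.0697, so y* = 11.
From dx/dt = 0: 0.465(1 - x*/276) = 0.0361·11, giving x* = 276·(1 - 0.853) = 40.4.
From dy/dt = 0: 0.0165·40.4 - 0.354 = 0.0175z*, so z* = 0.313/0.0175 = 17.9.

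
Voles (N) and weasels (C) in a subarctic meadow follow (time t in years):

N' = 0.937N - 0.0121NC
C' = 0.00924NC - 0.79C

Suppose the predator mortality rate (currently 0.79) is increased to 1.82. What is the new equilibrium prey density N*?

At the interior fixed point, setting dC/dt = 0 with C > 0 fixes N* = (predator death rate)/(NC coefficient) — independent of the other coefficients.
With the change, N* = 1.82/0.00924 = 197; it rises from 85.5.

N* ≈ 197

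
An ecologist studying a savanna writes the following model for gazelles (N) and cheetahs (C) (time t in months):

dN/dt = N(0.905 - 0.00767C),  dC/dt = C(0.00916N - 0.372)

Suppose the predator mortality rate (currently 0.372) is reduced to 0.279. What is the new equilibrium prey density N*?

At the interior fixed point, setting dC/dt = 0 with C > 0 fixes N* = (predator death rate)/(NC coefficient) — independent of the other coefficients.
With the change, N* = 0.279/0.00916 = 30.5; it falls from 40.6.

N* ≈ 30.5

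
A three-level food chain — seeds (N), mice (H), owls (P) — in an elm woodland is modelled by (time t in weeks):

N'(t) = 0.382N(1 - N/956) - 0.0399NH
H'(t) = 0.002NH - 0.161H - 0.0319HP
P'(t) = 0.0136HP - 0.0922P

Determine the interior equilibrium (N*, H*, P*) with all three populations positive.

From dP/dt = 0: 0.0136H* = 0.0922, so H* = 6.78.
From dN/dt = 0: 0.382(1 - N*/956) = 0.0399·6.78, giving N* = 956·(1 - 0.708) = 279.
From dH/dt = 0: 0.002·279 - 0.161 = 0.0319P*, so P* = 0.397/0.0319 = 12.4.

N* ≈ 279, H* ≈ 6.78, P* ≈ 12.4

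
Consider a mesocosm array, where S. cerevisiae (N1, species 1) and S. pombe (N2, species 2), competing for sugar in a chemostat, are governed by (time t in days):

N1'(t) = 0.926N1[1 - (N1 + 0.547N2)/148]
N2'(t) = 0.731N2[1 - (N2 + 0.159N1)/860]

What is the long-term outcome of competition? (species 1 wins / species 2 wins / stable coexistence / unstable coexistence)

Compare the nullcline intercepts: K1/α12 = 148/0.547 = 271 < K2 = 860; K2/α21 = 860/0.159 = 5410 > K1 = 148.
Since the inequalities point opposite ways, species 2 can invade but species 1 cannot.

species 2 excludes species 1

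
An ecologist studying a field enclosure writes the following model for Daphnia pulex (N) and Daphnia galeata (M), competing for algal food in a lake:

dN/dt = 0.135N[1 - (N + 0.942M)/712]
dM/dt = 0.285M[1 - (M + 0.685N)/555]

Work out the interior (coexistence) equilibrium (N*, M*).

N* ≈ 533, M* ≈ 190

Setting both brackets to zero gives the nullclines N + 0.942M = 712 and 0.685N + M = 555.
Substituting M = 555 - 0.685N into the first: N(1 - 0.942·0.685) = 712 - 0.942·555.
So N* = 189/0.355 = 533, and then M* = 555 - 0.685·533 = 190.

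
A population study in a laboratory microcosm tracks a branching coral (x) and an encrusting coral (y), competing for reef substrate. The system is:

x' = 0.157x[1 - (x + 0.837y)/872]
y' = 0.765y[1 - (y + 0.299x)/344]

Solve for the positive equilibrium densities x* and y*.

x* ≈ 779, y* ≈ 111

Setting both brackets to zero gives the nullclines x + 0.837y = 872 and 0.299x + y = 344.
Substituting y = 344 - 0.299x into the first: x(1 - 0.837·0.299) = 872 - 0.837·344.
So x* = 584/0.75 = 779, and then y* = 344 - 0.299·779 = 111.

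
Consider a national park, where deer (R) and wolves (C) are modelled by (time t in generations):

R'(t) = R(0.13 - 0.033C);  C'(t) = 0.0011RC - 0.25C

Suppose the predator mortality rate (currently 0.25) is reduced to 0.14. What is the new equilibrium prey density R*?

R* ≈ 127

At the interior fixed point, setting dC/dt = 0 with C > 0 fixes R* = (predator death rate)/(RC coefficient) — independent of the other coefficients.
With the change, R* = 0.14/0.0011 = 127; it falls from 227.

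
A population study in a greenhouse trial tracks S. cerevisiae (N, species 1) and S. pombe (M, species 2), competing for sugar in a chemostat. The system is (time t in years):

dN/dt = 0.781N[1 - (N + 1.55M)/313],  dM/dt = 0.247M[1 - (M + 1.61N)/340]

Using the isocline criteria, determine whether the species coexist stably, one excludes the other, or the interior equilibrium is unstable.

unstable coexistence (outcome depends on initial conditions)

Compare the nullcline intercepts: K1/α12 = 313/1.55 = 202 < K2 = 340; K2/α21 = 340/1.61 = 211 < K1 = 313.
Since both are reversed, neither can invade when rare; the interior point is a saddle.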